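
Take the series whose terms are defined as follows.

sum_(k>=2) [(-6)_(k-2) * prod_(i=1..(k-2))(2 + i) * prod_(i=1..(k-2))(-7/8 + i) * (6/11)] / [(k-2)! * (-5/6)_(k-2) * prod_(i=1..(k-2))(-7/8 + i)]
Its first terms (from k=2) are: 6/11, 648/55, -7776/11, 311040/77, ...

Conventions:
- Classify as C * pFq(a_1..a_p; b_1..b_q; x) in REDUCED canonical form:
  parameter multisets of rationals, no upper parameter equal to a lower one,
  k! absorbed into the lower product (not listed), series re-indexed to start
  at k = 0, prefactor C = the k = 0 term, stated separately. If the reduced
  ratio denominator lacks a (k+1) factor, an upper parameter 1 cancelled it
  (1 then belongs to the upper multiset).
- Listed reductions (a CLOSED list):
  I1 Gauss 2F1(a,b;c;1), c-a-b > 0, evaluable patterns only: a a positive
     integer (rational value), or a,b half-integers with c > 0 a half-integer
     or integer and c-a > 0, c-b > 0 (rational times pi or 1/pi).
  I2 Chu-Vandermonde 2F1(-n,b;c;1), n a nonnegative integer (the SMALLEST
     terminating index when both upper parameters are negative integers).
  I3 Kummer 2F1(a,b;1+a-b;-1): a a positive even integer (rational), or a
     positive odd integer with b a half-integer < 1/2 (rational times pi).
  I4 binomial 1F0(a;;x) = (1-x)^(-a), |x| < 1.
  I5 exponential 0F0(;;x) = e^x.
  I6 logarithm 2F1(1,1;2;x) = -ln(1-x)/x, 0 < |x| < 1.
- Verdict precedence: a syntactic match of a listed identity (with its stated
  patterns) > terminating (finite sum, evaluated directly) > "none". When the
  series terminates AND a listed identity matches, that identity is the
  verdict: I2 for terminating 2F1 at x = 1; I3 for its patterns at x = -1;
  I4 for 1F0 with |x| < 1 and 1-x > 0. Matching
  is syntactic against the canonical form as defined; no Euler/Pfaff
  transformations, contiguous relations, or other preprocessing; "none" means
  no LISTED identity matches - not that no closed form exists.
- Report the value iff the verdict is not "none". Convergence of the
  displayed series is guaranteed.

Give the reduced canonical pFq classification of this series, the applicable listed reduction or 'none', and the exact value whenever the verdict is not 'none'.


First insight: from the first term 6/11: the running product (C = 6/11) telescopes to a rising factorial.
Consecutive-term ratio: r(k) = 1 * (k-6) (k+3) / [(k-5/6) (k+1)] - rational in k, leading ratio 1; with t_0 = 6/11, classification follows.

The series (x = 1) is 2F1: upper {-6, 3}, lower {-5/6}, prefactor 6/11. Verdict at x = 1: Vandermonde's identity (I2) matches (terminating 2F1 at x = 1 with n = 6, b = 3, c = -5/6). Value: -2346/6175.


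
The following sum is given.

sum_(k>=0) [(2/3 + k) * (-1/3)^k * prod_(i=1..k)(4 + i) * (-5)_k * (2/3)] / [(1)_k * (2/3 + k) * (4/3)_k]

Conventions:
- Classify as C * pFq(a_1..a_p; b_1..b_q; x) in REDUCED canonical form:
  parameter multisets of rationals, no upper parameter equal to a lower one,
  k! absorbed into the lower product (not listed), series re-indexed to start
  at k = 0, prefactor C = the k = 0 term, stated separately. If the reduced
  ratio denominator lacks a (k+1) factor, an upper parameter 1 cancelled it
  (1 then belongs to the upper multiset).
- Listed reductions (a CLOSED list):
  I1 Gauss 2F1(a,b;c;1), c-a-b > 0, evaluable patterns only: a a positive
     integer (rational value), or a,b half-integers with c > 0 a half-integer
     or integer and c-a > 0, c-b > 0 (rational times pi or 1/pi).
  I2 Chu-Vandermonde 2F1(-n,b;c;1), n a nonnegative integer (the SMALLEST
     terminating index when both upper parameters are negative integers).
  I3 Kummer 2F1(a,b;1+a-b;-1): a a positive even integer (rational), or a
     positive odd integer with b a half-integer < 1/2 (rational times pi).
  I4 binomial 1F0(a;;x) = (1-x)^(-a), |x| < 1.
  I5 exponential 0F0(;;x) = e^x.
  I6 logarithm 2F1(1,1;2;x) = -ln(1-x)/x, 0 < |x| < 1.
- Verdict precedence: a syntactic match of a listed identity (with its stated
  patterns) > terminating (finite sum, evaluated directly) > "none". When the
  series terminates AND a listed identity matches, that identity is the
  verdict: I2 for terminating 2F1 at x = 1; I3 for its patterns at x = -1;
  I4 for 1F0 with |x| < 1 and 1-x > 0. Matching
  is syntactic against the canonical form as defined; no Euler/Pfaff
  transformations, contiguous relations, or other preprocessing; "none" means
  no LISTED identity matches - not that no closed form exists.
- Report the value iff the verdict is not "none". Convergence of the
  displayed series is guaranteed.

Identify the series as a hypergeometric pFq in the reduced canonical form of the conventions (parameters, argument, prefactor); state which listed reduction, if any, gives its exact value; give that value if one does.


x = -1/3 here; the reduced form reads 2F1, upper {-5, 5}, lower {4/3}, C = 2/3. Verdict: terminating - upper -5 stops the sum at k = 5; the 6 terms are added exactly. Hence: 20407/1092.

Key step: with t_0 = 2/3, the running product (C = 2/3) telescopes to a rising factorial.
Step ratio: r(k) = (-1/3) * (k-5) (k+5) / [(k+4/3) (k+1)] ; factor over Q: parameters, x = (-1/3), and C = 2/3.


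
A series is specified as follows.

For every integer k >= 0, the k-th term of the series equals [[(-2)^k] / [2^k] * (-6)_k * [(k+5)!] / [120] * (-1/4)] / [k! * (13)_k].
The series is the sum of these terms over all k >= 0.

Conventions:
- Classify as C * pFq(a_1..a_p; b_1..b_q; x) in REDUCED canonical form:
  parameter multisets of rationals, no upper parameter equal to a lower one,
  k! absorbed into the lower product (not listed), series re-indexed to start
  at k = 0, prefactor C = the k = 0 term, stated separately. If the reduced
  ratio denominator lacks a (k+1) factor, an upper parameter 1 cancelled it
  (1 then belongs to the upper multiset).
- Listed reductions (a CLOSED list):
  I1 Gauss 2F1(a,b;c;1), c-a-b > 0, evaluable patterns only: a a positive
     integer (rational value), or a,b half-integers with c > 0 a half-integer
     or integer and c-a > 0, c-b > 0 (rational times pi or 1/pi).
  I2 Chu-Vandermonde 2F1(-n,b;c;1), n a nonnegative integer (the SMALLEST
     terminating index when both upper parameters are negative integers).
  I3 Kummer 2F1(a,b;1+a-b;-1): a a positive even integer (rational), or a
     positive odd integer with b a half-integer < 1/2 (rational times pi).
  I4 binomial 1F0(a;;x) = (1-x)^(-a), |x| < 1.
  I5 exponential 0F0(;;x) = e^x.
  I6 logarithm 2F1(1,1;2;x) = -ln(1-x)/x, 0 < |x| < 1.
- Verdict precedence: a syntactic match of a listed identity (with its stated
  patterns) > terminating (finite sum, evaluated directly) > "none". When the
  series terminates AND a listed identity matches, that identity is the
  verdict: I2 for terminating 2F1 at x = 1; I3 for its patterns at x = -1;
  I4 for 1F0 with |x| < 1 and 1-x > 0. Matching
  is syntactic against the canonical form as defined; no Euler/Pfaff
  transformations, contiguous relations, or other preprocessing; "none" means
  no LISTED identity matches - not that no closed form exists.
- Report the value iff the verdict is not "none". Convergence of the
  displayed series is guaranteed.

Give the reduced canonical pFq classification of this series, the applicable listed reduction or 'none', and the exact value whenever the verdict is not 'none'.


Key observation: from the first term -1/4: the factorial ratio (C = -1/4) (k+a-1)!/(a-1)! is a rising factorial (a)_k.
Term ratio: r(k) = (-1) * (k-6) (k+6) / [(k+13) (k+1)] ; factor over Q: parameters, x = (-1), and C = -1/4.

Reduced: x = -1, 2F1, upper = {-6, 6}, lower = {13}, C = -1/4. Verdict: Kummer's theorem (I3) applies (x = -1; c = 13 equals 1+a-b for upper {-6, 6}: listed pattern). Sum: -11/4.


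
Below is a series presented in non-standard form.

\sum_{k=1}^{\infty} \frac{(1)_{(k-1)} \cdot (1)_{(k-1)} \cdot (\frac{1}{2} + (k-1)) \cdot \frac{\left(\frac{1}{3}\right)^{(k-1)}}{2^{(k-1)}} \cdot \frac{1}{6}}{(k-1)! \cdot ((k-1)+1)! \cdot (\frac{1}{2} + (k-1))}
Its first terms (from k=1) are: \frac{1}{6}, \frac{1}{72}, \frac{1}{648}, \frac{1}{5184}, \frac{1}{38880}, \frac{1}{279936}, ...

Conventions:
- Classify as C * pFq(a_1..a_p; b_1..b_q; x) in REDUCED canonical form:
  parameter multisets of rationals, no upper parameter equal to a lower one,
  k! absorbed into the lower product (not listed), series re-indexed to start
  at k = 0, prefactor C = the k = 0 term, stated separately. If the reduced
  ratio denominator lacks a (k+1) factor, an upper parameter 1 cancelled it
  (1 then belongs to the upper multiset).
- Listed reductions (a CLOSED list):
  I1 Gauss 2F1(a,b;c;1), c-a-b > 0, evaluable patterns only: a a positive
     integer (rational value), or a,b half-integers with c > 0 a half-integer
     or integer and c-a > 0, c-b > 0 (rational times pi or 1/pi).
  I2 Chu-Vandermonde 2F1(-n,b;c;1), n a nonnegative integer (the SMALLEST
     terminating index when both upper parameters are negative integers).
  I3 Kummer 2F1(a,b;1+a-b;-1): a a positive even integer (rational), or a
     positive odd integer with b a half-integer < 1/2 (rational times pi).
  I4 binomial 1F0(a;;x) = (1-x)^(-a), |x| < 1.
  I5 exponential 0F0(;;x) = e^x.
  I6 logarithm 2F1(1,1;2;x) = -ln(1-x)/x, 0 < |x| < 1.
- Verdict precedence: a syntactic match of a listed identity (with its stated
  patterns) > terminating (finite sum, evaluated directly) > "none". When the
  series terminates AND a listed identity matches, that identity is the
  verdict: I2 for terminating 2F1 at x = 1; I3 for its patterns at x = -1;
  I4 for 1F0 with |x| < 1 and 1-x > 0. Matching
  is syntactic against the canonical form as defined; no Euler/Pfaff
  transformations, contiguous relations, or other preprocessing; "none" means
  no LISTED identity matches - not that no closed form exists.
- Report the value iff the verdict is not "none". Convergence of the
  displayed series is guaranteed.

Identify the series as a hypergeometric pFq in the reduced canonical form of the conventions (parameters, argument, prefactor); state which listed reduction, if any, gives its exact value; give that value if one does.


Key step: t_0 being \frac{1}{6}, the two k-th powers (C = 1/6) combine into one argument.
Adjacent-term ratio: r(k) = \frac{1}{6} * (k+1) (k+1) / [(k+2) (k+1)] - rational in k, leading ratio \frac{1}{6}; with t_0 = \frac{1}{6}, classification follows.

x = \frac{1}{6} here; the reduced form reads 2F1, upper {1, 1}, lower {2}, C = \frac{1}{6}. Verdict (x = \frac{1}{6}): the logarithmic series (I6) applies (the logarithm: parameters (1,1;2), x = \frac{1}{6}). Its exact value is \left(-1\right) \cdot \ln\left(\frac{5}{6}\right).


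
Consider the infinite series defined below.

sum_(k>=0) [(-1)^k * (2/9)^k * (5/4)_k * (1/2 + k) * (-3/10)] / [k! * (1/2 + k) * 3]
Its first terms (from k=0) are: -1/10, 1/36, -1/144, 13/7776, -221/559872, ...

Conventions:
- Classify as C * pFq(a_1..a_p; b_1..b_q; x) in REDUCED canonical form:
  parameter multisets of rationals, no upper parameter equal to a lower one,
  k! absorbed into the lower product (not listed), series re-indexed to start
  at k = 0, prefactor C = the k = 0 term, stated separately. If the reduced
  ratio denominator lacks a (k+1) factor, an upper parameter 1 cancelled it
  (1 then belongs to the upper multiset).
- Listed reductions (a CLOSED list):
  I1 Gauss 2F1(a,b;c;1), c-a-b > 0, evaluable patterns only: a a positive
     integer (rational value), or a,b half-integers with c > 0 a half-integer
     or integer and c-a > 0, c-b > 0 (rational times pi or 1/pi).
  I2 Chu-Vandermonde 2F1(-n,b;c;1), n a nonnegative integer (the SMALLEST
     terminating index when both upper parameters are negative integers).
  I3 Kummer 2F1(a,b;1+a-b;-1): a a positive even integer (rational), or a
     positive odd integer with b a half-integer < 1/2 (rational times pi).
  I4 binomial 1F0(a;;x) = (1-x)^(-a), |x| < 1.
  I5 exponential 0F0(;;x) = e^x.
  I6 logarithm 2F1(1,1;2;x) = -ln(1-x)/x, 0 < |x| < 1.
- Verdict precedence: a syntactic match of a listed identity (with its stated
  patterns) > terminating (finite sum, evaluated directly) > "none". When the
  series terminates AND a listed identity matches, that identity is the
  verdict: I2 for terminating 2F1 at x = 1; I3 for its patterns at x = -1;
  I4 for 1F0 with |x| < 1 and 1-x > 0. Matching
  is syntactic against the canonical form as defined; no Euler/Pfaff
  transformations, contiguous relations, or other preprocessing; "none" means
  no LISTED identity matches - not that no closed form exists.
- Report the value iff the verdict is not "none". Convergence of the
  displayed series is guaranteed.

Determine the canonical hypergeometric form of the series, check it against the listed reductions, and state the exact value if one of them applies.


This is -1/10 * 1F0(5/4; -; -2/9) in reduced canonical form. Verdict: this is the I4 binomial reduction (the 1F0 binomial series: exponent -5/4, x = -2/9). Sum: (-1/10) * (11/9)^(-5/4).

First insight: t_0 being -1/10, the factor k + 1/2 cancels (top and bottom), leaving C = -1/10.
Ratio: r(k) = (-2/9) * (k+5/4) / [(k+1)] ; factor over Q: parameters, x = (-2/9), and C = -1/10.


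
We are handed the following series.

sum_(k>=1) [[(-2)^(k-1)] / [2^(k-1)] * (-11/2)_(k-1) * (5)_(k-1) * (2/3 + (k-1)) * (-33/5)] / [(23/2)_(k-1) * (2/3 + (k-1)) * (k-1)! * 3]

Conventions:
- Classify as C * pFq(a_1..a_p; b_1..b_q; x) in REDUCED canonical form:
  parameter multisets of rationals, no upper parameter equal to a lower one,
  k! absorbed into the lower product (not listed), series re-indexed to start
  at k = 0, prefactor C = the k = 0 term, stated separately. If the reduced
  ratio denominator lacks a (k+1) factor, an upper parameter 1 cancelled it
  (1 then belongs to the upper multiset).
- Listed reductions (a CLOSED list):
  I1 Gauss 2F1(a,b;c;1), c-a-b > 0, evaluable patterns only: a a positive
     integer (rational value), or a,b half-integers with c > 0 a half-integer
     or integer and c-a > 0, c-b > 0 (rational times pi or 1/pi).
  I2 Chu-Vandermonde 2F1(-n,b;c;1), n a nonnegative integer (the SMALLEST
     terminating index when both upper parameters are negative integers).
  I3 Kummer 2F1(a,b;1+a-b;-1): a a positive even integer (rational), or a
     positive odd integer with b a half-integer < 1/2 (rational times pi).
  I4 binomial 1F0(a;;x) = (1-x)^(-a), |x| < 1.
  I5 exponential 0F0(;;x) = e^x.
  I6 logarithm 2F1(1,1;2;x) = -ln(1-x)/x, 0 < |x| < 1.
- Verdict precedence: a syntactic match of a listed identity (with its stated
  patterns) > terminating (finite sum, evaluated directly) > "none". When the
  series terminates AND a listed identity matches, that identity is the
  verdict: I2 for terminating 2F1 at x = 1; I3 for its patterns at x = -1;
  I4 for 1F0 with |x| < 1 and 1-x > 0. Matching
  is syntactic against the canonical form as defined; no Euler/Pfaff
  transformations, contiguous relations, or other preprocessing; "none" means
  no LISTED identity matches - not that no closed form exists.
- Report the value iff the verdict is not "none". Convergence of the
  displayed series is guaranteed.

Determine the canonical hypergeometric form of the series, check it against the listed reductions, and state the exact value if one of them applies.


With C = -11/5: the canonical form is 2F1(-11/2, 5; 23/2; -1). Verdict: the Kummer evaluation I3 applies (x = -1; c = 23/2 equals 1+a-b for upper {-11/2, 5}: listed pattern). Hence: (-96026931/16777216) * pi.

The tell: with t_0 = -11/5, the two k-th powers (C = -11/5, x = -1) combine into one argument.
Step ratio: r(k) = (-1) * (k-11/2) (k+5) / [(k+23/2) (k+1)] - rational; roots negated = parameters, x = (-1), C = -11/5.


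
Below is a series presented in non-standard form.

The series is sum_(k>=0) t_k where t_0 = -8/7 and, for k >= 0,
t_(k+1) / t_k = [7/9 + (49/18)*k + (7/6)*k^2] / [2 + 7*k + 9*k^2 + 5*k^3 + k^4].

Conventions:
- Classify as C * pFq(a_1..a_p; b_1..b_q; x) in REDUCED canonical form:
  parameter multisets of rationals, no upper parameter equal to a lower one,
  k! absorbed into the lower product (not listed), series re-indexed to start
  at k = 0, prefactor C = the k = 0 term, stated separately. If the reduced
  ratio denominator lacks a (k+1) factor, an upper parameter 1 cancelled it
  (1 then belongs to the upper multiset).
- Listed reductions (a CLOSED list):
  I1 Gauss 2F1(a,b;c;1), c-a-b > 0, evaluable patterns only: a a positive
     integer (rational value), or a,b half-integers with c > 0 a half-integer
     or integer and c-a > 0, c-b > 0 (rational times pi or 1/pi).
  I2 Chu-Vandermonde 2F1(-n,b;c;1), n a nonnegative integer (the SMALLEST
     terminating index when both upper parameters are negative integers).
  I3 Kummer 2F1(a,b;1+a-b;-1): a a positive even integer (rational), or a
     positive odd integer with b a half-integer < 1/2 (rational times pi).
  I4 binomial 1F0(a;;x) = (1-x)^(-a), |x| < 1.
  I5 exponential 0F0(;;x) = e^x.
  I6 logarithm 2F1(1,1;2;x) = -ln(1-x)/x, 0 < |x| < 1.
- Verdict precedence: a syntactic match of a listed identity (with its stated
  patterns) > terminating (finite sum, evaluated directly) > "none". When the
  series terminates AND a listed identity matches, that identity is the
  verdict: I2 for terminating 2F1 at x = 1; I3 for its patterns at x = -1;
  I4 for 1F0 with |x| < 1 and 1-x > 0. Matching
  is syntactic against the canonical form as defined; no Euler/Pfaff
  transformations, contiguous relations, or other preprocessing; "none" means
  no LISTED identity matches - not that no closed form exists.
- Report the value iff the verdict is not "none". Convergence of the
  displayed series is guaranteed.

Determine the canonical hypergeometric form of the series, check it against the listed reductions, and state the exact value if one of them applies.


x = 7/6 here; the reduced form reads 1F2, upper {1/3}, lower {1, 1}, C = -8/7. Verdict: none (x = 7/6): each listed identity misses the multisets {1/3} ; {1, 1}.

The tell: from the first term -8/7: the expanded ratio factors over Q; C = -8/7, roots give parameters.
Consecutive-term ratio: r(k) = (7/6) * (k+1/3) / [(k+1) (k+1) (k+1)] - rational; roots negated = parameters, x = (7/6), C = -8/7.


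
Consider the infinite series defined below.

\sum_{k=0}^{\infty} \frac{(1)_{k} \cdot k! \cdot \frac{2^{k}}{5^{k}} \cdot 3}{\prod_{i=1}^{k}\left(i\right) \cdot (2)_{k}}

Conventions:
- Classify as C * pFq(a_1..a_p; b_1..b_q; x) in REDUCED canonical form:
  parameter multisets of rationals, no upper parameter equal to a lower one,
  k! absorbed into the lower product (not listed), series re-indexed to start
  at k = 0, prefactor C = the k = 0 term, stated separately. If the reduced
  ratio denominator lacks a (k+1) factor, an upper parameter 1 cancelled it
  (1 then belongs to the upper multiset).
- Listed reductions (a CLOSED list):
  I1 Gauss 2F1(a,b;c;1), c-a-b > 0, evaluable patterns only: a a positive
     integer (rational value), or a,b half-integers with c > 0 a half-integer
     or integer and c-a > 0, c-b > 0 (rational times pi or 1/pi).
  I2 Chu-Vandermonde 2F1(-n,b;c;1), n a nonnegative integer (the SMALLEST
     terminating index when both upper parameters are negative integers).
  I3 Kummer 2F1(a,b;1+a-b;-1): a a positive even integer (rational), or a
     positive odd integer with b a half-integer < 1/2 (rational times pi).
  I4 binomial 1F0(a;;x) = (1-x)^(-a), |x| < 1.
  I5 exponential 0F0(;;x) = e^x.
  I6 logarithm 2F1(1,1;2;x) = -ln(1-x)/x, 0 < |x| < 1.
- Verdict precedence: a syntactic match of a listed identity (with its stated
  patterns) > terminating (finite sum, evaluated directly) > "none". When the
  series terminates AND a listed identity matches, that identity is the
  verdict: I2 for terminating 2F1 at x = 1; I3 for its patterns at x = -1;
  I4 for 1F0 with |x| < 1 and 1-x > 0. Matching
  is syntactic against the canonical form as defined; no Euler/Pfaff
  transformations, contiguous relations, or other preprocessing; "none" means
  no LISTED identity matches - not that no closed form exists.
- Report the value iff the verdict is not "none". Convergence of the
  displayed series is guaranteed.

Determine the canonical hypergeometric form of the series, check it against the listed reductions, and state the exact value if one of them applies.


This is 3 * 2F1(1, 1; 2; \frac{2}{5}) in reduced canonical form. Verdict (x = \frac{2}{5}): the logarithmic series (I6) applies (the logarithm: parameters (1,1;2), x = \frac{2}{5}). Value: \left(-\frac{15}{2}\right) \cdot \ln\left(\frac{3}{5}\right).

The tell: from the first term 3: the factorial ratio (C = 3) (k+a-1)!/(a-1)! is a rising factorial (a)_k.
Adjacent-term ratio: r(k) = \frac{2}{5} * (k+1) (k+1) / [(k+2) (k+1)] - rational in k, leading ratio \frac{2}{5}; with t_0 = 3, classification follows.


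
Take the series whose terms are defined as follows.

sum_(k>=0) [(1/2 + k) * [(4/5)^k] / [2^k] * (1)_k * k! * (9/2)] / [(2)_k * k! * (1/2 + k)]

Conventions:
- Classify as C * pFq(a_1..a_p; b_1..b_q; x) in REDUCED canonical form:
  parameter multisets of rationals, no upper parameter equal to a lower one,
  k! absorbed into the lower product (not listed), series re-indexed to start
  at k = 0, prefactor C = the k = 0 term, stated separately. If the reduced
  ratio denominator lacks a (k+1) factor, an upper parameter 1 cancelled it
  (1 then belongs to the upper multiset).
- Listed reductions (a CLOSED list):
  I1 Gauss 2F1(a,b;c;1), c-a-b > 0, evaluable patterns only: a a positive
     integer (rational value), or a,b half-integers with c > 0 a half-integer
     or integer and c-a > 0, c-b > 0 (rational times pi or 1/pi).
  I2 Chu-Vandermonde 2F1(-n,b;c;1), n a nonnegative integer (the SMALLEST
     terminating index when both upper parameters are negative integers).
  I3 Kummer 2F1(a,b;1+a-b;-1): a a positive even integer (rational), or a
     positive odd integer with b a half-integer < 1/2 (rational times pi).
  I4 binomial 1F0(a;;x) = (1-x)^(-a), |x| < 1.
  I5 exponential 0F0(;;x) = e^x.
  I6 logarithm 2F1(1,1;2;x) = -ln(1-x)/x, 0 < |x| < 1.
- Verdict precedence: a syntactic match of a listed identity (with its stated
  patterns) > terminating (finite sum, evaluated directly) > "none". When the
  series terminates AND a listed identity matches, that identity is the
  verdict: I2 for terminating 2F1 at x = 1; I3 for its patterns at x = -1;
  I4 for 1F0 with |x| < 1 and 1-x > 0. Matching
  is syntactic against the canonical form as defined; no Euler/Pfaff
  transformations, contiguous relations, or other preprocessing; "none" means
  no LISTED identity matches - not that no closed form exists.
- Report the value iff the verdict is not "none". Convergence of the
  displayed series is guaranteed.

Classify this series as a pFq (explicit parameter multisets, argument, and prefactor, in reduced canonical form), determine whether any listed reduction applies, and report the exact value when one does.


Key step: x = (2/5) and the two k-th powers (C = 9/2) combine into one argument.
Consecutive-term ratio: r(k) = (2/5) * (k+1) (k+1) / [(k+2) (k+1)] - poly over poly, x = (2/5) from leading terms; C = 9/2 at k = 0.

Prefactor 9/2, argument 2/5: 2F1 with upper {1, 1} over lower {2}. Verdict: this is the logarithmic series (I6) (the logarithm: parameters (1,1;2), x = 2/5). Exact value: (-45/4) * ln(3/5).


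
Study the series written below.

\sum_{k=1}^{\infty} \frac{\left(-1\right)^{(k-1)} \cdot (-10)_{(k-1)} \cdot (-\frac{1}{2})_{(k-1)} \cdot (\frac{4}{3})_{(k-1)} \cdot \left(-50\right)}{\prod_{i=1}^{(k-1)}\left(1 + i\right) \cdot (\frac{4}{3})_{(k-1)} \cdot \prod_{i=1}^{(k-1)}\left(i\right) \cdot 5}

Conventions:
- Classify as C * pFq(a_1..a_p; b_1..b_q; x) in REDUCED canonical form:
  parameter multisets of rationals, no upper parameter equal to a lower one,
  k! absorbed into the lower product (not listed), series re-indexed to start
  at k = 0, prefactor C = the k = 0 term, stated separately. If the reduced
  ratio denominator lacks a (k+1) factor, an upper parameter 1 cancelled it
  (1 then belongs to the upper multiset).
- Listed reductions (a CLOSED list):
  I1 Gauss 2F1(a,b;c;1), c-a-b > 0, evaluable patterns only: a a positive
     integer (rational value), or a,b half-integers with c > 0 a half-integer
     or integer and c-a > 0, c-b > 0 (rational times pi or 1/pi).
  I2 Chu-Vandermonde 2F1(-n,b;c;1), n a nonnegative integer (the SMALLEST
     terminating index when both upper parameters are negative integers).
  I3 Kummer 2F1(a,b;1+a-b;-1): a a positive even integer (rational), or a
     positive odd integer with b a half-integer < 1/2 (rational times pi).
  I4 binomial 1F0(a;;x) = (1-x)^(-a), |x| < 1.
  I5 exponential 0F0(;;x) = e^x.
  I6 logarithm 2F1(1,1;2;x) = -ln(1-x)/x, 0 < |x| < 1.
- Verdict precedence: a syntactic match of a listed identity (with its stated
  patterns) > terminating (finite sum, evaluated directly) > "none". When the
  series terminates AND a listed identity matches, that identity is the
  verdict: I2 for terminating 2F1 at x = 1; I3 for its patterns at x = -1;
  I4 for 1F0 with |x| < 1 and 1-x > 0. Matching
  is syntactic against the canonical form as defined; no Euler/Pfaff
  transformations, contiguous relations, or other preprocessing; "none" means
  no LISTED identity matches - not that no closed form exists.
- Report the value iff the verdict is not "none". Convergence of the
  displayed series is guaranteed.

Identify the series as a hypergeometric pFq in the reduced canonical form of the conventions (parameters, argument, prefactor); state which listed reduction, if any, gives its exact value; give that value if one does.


Reduced: x = -1, 2F1, upper = {-10, -\frac{1}{2}}, lower = {2}, C = -10. Verdict: terminating - upper -10 stops the sum at k = 10; the 11 terms are added exactly. Sum: \frac{11761365}{131072}.

The tell: t_0 = -10 here, and the product of the first k integers (C = -10) is k!.
Term ratio: r(k) = -1 * (k-10) (k-\frac{1}{2}) / [(k+2) (k+1)] - rational in k, leading ratio -1; with t_0 = -10, classification follows.


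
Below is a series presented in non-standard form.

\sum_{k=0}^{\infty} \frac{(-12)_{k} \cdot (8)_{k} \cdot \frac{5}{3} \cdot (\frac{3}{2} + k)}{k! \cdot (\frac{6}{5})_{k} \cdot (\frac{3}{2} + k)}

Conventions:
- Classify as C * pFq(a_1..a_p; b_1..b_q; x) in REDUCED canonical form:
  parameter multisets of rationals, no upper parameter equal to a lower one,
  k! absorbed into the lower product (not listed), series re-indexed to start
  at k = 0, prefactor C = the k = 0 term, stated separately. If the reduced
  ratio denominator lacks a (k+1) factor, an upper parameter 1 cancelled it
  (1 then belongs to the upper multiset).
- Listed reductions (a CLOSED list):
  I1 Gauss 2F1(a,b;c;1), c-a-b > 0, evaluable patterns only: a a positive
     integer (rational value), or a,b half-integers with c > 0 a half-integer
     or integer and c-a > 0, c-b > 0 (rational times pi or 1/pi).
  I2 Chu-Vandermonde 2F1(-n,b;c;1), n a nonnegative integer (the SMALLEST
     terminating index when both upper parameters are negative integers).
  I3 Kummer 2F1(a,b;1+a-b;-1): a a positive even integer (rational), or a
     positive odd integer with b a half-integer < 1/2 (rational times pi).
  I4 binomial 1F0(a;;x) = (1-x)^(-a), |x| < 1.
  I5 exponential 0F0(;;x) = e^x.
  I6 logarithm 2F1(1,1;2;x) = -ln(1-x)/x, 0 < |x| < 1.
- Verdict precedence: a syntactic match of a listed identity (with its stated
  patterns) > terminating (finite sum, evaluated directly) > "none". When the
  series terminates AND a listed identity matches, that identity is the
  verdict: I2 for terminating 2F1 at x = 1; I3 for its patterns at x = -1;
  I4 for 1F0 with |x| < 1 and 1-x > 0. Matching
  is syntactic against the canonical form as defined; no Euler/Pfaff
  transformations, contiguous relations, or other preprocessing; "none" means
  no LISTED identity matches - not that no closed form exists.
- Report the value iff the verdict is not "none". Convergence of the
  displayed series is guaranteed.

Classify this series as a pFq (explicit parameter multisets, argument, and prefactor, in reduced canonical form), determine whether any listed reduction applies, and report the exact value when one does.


x = 1 here; the reduced form reads 2F1, upper {-12, 8}, lower {\frac{6}{5}}, C = \frac{5}{3}. Verdict: this is Vandermonde's identity (I2) (terminating 2F1 at x = 1 with n = 12, b = 8, c = \frac{6}{5}). Exact value: -\frac{2755}{69545307}.

First insight: x = 1 and striking the common factor k + 3/2 reduces the term (C = 5/3, x = 1).
Ratio: r(k) = 1 * (k-12) (k+8) / [(k+\frac{6}{5}) (k+1)] - rational; roots negated = parameters, x = 1, C = \frac{5}{3}.


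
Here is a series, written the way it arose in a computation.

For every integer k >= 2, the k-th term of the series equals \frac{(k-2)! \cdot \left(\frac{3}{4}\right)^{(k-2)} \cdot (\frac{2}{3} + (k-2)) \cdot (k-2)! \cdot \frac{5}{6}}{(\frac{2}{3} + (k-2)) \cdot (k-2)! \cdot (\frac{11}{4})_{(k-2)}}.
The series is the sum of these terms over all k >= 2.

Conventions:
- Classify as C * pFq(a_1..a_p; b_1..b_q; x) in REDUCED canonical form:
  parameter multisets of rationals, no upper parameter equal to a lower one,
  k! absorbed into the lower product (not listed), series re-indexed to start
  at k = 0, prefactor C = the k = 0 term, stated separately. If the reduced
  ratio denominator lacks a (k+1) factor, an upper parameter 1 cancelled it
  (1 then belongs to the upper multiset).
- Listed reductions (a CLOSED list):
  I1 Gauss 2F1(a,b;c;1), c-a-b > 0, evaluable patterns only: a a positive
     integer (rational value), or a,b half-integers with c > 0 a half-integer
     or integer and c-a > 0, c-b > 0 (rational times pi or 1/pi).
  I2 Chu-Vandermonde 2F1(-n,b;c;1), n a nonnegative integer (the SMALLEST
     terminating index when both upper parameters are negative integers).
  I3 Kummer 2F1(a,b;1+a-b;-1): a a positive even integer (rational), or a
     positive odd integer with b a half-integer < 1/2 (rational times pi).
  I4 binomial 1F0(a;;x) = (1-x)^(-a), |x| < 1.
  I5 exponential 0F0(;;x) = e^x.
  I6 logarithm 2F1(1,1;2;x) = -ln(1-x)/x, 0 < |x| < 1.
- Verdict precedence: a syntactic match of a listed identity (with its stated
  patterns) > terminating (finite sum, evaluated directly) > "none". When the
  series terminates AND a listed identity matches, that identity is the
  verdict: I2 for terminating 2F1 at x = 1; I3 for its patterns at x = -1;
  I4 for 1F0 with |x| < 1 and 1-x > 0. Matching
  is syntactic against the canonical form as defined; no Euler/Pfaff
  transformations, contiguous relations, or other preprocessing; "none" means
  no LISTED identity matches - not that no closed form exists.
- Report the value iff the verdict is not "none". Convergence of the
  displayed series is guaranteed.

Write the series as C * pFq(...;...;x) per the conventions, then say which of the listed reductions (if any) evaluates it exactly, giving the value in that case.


The series (x = \frac{3}{4}) is 2F1: upper {1, 1}, lower {\frac{11}{4}}, prefactor \frac{5}{6}. Verdict: none. No listed pattern accepts 2F1(1, 1; \frac{11}{4}; \frac{3}{4}).

Key step: t_0 being \frac{5}{6}, k + 2/3 divides numerator and denominator alike; C = 5/6 after cancelling.
Adjacent-term ratio: r(k) = \frac{3}{4} * (k+1) (k+1) / [(k+\frac{11}{4}) (k+1)] - rational in k, leading ratio \frac{3}{4}; with t_0 = \frac{5}{6}, classification follows.


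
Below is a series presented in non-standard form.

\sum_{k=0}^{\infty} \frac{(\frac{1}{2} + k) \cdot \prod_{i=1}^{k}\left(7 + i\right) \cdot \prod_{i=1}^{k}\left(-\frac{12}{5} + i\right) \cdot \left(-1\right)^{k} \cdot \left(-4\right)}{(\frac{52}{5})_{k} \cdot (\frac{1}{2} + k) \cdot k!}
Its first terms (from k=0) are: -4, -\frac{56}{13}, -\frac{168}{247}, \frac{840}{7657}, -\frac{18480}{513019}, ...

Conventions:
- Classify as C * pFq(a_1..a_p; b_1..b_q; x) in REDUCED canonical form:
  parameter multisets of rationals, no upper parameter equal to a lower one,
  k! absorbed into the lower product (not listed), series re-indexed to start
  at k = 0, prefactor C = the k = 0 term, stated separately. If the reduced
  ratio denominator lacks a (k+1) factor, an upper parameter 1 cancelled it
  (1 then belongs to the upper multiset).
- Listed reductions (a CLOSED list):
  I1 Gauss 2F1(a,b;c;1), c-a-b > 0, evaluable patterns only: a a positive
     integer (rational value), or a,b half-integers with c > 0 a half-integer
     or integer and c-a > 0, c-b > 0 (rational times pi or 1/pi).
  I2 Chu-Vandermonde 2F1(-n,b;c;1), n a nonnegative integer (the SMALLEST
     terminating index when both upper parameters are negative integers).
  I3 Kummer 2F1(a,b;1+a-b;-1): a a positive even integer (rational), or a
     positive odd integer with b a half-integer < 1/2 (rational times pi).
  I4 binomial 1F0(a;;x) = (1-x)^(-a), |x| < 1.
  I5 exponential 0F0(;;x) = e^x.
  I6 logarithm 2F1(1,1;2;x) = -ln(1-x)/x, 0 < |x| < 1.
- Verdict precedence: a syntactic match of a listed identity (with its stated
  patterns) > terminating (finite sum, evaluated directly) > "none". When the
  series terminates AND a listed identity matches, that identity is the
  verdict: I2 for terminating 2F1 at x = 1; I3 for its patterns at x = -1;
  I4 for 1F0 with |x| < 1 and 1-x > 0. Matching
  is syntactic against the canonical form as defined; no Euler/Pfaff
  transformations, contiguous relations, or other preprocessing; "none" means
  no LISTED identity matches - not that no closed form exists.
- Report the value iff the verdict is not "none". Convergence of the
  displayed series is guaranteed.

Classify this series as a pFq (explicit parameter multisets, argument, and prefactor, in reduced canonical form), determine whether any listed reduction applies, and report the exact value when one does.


Classification (C = -4): 2F1 with upper {-\frac{7}{5}, 8}, lower {\frac{52}{5}}, argument x = -1. Verdict: this is Kummer (I3) (x = -1; c = \frac{52}{5} equals 1+a-b for upper {-\frac{7}{5}, 8}: listed pattern). Exact value: -\frac{27824}{3125}.

Key step: t_0 = -4 here, and the running product (C = -4, x = -1) telescopes to a rising factorial.
Ratio: r(k) = -1 * (k-\frac{7}{5}) (k+8) / [(k+\frac{52}{5}) (k+1)] - poly over poly, x = -1 from leading terms; C = -4 at k = 0.


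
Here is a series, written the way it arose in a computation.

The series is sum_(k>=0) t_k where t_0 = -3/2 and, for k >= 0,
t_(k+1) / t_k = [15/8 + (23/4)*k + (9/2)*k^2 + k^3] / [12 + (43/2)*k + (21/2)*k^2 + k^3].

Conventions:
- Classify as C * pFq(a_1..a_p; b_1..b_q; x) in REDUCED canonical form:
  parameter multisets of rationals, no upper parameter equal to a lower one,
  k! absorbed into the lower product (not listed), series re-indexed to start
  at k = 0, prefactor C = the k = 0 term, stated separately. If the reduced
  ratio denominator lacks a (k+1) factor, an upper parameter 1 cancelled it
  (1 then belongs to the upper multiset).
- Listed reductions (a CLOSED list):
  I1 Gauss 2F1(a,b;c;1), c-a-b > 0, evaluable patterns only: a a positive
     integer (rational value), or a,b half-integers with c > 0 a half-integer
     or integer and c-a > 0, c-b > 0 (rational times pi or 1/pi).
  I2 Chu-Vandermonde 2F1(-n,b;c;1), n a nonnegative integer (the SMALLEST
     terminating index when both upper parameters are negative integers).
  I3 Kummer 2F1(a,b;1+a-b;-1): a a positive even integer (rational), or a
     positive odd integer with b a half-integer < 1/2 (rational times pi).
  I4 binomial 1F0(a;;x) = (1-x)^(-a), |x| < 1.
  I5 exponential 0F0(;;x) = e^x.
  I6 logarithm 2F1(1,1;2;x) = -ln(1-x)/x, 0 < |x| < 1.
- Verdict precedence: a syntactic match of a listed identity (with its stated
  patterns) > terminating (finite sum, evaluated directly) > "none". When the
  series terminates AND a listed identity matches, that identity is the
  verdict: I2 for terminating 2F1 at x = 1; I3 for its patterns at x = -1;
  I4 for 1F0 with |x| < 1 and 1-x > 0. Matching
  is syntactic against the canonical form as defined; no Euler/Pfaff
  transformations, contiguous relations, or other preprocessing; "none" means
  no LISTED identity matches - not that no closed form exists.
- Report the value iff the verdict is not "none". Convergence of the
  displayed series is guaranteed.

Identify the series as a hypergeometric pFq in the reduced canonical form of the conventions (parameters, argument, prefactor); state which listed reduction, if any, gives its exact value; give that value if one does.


Prefactor -3/2, argument 1: 2F1 with upper {1/2, 5/2} over lower {8}. Verdict at x = 1: Gauss's theorem I1 (half-integer case) matches (x = 1; upper {1/2, 5/2} half-integers, c = 8 in the evaluable pattern). Sum: (-262144/45045) / pi.

First insight: from the first term -3/2: the ratio is unreduced: k + 3/2 divides both sides (C = -3/2).
Adjacent-term ratio: r(k) = 1 * (k+1/2) (k+5/2) / [(k+8) (k+1)] - rational in k. x = 1; t_0 = -3/2; negate the roots.


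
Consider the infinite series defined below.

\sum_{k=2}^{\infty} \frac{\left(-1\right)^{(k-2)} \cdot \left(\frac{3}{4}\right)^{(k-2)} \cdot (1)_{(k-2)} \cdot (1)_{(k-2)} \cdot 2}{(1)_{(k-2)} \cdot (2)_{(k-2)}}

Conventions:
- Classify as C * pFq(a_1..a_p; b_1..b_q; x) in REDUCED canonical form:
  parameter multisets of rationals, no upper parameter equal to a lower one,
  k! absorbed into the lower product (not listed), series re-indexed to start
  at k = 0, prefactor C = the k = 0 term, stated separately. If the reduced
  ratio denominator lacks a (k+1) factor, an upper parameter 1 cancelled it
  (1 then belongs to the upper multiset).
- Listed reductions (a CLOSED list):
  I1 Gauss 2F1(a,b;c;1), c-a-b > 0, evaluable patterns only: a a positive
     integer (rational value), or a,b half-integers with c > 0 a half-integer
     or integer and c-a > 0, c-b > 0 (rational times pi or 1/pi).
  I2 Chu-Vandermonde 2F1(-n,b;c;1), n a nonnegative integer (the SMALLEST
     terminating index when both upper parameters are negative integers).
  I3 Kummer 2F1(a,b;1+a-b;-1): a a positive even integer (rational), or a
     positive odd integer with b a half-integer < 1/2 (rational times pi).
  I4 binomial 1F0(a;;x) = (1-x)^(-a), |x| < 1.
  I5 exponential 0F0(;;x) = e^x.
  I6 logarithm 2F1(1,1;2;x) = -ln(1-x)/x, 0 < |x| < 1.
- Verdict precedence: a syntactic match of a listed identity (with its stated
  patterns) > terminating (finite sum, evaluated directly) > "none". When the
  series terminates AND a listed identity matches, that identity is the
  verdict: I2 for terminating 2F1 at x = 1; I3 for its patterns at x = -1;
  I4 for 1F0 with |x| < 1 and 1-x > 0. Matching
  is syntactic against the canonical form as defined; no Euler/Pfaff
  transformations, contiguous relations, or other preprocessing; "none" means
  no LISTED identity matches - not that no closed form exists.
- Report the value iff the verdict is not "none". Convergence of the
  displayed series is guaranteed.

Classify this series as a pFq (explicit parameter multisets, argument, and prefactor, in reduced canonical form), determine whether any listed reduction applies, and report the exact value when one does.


This is 2 * 2F1(1, 1; 2; -\frac{3}{4}) in reduced canonical form. Verdict: the logarithmic series (I6) applies (the logarithm: parameters (1,1;2), x = -\frac{3}{4}). Value: \frac{8}{3} \cdot \ln\left(\frac{7}{4}\right).

Structural cue: t_0 being 2, (1)_k (prefactor 2) is k! itself.
Ratio: r(k) = -\frac{3}{4} * (k+1) (k+1) / [(k+2) (k+1)] ; factor over Q: parameters, x = -\frac{3}{4}, and C = 2.


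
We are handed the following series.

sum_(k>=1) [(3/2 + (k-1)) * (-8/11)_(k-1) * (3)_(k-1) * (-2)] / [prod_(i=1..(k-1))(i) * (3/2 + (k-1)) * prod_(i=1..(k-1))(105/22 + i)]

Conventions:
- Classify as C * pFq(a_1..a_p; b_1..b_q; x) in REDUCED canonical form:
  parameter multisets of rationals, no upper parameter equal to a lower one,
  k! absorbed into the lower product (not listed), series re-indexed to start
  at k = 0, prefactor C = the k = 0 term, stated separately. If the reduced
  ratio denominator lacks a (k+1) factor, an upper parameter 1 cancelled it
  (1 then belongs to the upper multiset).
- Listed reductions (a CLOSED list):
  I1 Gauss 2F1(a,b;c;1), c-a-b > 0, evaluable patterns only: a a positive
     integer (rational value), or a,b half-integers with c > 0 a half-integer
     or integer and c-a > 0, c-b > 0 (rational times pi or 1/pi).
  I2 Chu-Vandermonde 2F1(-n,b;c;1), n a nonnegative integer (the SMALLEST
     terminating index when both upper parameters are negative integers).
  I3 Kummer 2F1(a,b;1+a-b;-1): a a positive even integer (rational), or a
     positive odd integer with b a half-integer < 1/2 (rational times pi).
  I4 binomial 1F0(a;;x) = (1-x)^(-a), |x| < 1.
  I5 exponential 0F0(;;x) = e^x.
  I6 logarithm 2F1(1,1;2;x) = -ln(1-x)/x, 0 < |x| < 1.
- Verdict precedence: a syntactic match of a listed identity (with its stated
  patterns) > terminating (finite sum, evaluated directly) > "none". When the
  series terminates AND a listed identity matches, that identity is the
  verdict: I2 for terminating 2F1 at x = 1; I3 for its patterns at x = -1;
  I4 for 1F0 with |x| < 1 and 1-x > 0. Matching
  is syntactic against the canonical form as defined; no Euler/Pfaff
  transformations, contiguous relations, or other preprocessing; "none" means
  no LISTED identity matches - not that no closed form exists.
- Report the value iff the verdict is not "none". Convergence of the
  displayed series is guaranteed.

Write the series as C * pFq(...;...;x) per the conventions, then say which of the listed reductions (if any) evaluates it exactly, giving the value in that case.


The series (x = 1) is 2F1: upper {-8/11, 3}, lower {127/22}, prefactor -2. Verdict: Gauss's theorem (I1) fires (x = 1: the Gamma ratio telescopes since c-a-b = 7/2 > 0 and a = 3 in Z>0). Value: -50630/43923.

Structural cue: x = 1 and k + 3/2 divides numerator and denominator alike; C = -2 after cancelling.
Term ratio: r(k) = 1 * (k-8/11) (k+3) / [(k+127/22) (k+1)] - rational in k, leading ratio 1; with t_0 = -2, classification follows.
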